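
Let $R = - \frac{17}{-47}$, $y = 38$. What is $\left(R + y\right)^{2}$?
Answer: $\frac{3250809}{2209} \approx 1471.6$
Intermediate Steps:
$R = \frac{17}{47}$ ($R = \left(-17\right) \left(- \frac{1}{47}\right) = \frac{17}{47} \approx 0.3617$)
$\left(R + y\right)^{2} = \left(\frac{17}{47} + 38\right)^{2} = \left(\frac{1803}{47}\right)^{2} = \frac{3250809}{2209}$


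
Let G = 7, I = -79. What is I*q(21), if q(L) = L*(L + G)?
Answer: -46452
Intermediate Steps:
q(L) = L*(7 + L) (q(L) = L*(L + 7) = L*(7 + L))
I*q(21) = -1659*(7 + 21) = -1659*28 = -79*588 = -46452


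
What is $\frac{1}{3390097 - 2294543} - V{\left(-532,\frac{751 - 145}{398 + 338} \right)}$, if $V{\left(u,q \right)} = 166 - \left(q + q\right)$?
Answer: $- \frac{16565324165}{100790968} \approx -164.35$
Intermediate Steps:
$V{\left(u,q \right)} = 166 - 2 q$
$\frac{1}{3390097 - 2294543} - V{\left(-532,\frac{751 - 145}{398 + 338} \right)} = \frac{1}{3390097 - 2294543} - \left(166 - 2 \frac{751 - 145}{398 + 338}\right) = \frac{1}{1095554} - \left(166 - 2 \cdot \frac{606}{736}\right) = \frac{1}{1095554} - \left(166 - 2 \cdot 606 \cdot \frac{1}{736}\right) = \frac{1}{1095554} - \left(166 - \frac{303}{184}\right) = \frac{1}{1095554} - \frac{30241}{184} = - \frac{16565324165}{100790968}$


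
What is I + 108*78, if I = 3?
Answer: 8427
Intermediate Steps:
I + 108*78 = 3 + 108*78 = 3 + 8424 = 8427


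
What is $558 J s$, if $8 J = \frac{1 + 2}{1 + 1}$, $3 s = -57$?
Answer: $- \frac{15903}{8} \approx -1987.9$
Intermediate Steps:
$s = -19$ ($s = \frac{1}{3} \left(-57\right) = -19$)
$J = \frac{3}{16}$ ($J = \frac{\left(1 + 2\right) \frac{1}{1 + 1}}{8} = \frac{3 \cdot \frac{1}{2}}{8} = \frac{1}{8} \cdot \frac{3}{2} = \frac{3}{16} \approx 0.1875$)
$558 J s = 558 \cdot \frac{3}{16} \left(-19\right) = \frac{837}{8} \left(-19\right) = - \frac{15903}{8}$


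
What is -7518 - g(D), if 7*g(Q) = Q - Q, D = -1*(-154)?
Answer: -7518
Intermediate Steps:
D = 154
g(Q) = 0 (g(Q) = (Q - Q)/7 = (1/7)*0 = 0)
-7518 - g(D) = -7518 - 1*0 = -7518 + 0 = -7518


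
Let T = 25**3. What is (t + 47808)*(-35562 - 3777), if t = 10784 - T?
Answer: -1690278813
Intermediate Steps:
T = 15625
t = -4841 (t = 10784 - 1*15625 = 10784 - 15625 = -4841)
(t + 47808)*(-35562 - 3777) = (-4841 + 47808)*(-35562 - 3777) = 42967*(-39339) = -1690278813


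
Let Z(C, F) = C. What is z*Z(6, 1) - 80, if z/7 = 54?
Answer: 2188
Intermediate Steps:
z = 378 (z = 7*54 = 378)
z*Z(6, 1) - 80 = 378*6 - 80 = 2268 - 80 = 2188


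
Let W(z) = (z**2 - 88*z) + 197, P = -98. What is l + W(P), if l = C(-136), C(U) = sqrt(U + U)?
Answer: 18425 + 4*I*sqrt(17) ≈ 18425.0 + 16.492*I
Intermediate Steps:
C(U) = sqrt(2)*sqrt(U) (C(U) = sqrt(2*U) = sqrt(2)*sqrt(U))
l = 4*I*sqrt(17) (l = sqrt(2)*sqrt(-136) = sqrt(2)*(2*I*sqrt(34)) = 4*I*sqrt(17) ≈ 16.492*I)
W(z) = 197 + z**2 - 88*z
l + W(P) = 4*I*sqrt(17) + (197 + (-98)**2 - 88*(-98)) = 4*I*sqrt(17) + (197 + 9604 + 8624) = 4*I*sqrt(17) + 18425 = 18425 + 4*I*sqrt(17)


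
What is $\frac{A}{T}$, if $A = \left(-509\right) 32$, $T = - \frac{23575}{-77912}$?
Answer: $- \frac{1269030656}{23575} \approx -53830.0$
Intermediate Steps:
$T = \frac{23575}{77912}$ ($T = \left(-23575\right) \left(- \frac{1}{77912}\right) = \frac{23575}{77912} \approx 0.30259$)
$A = -16288$
$\frac{A}{T} = - \frac{16288}{\frac{23575}{77912}} = \left(-16288\right) \frac{77912}{23575} = - \frac{1269030656}{23575}$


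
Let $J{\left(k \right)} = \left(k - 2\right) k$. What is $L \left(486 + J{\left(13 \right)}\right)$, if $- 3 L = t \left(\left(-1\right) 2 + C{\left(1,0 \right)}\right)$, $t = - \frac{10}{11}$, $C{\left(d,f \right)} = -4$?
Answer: $- \frac{12580}{11} \approx -1143.6$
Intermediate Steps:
$J{\left(k \right)} = k \left(-2 + k\right)$ ($J{\left(k \right)} = \left(-2 + k\right) k = k \left(-2 + k\right)$)
$t = - \frac{10}{11}$ ($t = \left(-10\right) \frac{1}{11} = - \frac{10}{11} \approx -0.90909$)
$L = - \frac{20}{11}$ ($L = - \frac{\left(- \frac{10}{11}\right) \left(\left(-1\right) 2 - 4\right)}{3} = - \frac{\left(- \frac{10}{11}\right) \left(-2 - 4\right)}{3} = - \frac{\left(- \frac{10}{11}\right) \left(-6\right)}{3} = \left(- \frac{1}{3}\right) \frac{60}{11} = - \frac{20}{11} \approx -1.8182$)
$L \left(486 + J{\left(13 \right)}\right) = - \frac{20 \left(486 + 13 \left(-2 + 13\right)\right)}{11} = - \frac{20 \left(486 + 13 \cdot 11\right)}{11} = - \frac{20 \left(486 + 143\right)}{11} = \left(- \frac{20}{11}\right) 629 = - \frac{12580}{11}$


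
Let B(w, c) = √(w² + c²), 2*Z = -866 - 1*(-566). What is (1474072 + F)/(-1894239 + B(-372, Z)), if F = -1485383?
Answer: 2380637481/398682358693 + 22622*√4469/1196047076079 ≈ 0.0059725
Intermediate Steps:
Z = -150 (Z = (-866 - 1*(-566))/2 = (-866 + 566)/2 = (½)*(-300) = -150)
B(w, c) = √(c² + w²)
(1474072 + F)/(-1894239 + B(-372, Z)) = (1474072 - 1485383)/(-1894239 + √((-150)² + (-372)²)) = -11311/(-1894239 + √(22500 + 138384)) = -11311/(-1894239 + √160884) = -11311/(-1894239 + 6*√4469)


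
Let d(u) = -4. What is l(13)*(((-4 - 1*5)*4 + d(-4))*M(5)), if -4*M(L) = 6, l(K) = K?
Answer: 780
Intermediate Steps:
M(L) = -3/2 (M(L) = -¼*6 = -3/2)
l(13)*(((-4 - 1*5)*4 + d(-4))*M(5)) = 13*(((-4 - 1*5)*4 - 4)*(-3/2)) = 13*(((-4 - 5)*4 - 4)*(-3/2)) = 13*((-9*4 - 4)*(-3/2)) = 13*((-36 - 4)*(-3/2)) = 13*(-40*(-3/2)) = 13*60 = 780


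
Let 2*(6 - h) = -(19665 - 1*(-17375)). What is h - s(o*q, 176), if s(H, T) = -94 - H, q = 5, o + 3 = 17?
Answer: 18690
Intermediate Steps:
o = 14 (o = -3 + 17 = 14)
h = 18526 (h = 6 - (-1)*(19665 - 1*(-17375))/2 = 6 - (-1)*(19665 + 17375)/2 = 6 - (-1)*37040/2 = 6 - 1/2*(-37040) = 6 + 18520 = 18526)
h - s(o*q, 176) = 18526 - (-94 - 14*5) = 18526 - (-94 - 1*70) = 18526 - (-94 - 70) = 18526 - 1*(-164) = 18526 + 164 = 18690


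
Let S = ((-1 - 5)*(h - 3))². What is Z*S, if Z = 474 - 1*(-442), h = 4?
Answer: 32976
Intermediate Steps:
S = 36 (S = ((-1 - 5)*(4 - 3))² = (-6*1)² = (-6)² = 36)
Z = 916 (Z = 474 + 442 = 916)
Z*S = 916*36 = 32976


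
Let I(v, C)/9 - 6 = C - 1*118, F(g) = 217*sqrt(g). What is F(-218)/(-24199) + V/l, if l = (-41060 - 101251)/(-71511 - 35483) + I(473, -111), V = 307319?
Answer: -32881289086/214594647 - 31*I*sqrt(218)/3457 ≈ -153.23 - 0.1324*I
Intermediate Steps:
I(v, C) = -1008 + 9*C (I(v, C) = 54 + 9*(C - 1*118) = 54 + 9*(C - 118) = 54 + 9*(-118 + C) = 54 + (-1062 + 9*C) = -1008 + 9*C)
l = -214594647/106994 (l = (-41060 - 101251)/(-71511 - 35483) + (-1008 + 9*(-111)) = -142311/(-106994) + (-1008 - 999) = -142311*(-1/106994) - 2007 = 142311/106994 - 2007 = -214594647/106994 ≈ -2005.7)
F(-218)/(-24199) + V/l = (217*sqrt(-218))/(-24199) + 307319/(-214594647/106994) = (217*(I*sqrt(218)))*(-1/24199) + 307319*(-106994/214594647) = (217*I*sqrt(218))*(-1/24199) - 32881289086/214594647 = -31*I*sqrt(218)/3457 - 32881289086/214594647 = -32881289086/214594647 - 31*I*sqrt(218)/3457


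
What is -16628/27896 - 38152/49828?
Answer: -118301761/86875118 ≈ -1.3617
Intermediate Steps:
-16628/27896 - 38152/49828 = -16628*1/27896 - 38152*1/49828 = -4157/6974 - 9538/12457 = -118301761/86875118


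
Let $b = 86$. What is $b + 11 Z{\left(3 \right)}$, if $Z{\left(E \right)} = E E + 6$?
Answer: $251$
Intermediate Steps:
$Z{\left(E \right)} = 6 + E^{2}$ ($Z{\left(E \right)} = E^{2} + 6 = 6 + E^{2}$)
$b + 11 Z{\left(3 \right)} = 86 + 11 \left(6 + 3^{2}\right) = 86 + 11 \left(6 + 9\right) = 86 + 11 \cdot 15 = 86 + 165 = 251$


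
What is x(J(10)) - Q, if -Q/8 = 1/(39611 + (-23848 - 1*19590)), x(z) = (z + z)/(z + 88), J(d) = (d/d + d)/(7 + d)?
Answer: 6558/524299 ≈ 0.012508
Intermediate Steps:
J(d) = (1 + d)/(7 + d)
x(z) = 2*z/(88 + z) (x(z) = (2*z)/(88 + z) = 2*z/(88 + z))
Q = 8/3827 (Q = -8/(39611 + (-23848 - 1*19590)) = -8/(39611 + (-23848 - 19590)) = -8/(39611 - 43438) = -8/(-3827) = -8*(-1/3827) = 8/3827 ≈ 0.0020904)
x(J(10)) - Q = 2*((1 + 10)/(7 + 10))/(88 + (1 + 10)/(7 + 10)) - 1*8/3827 = 2*(11/17)/(88 + 11/17) - 8/3827 = 2*(11/17)/(1507/17) - 8/3827 = 2*(11/17)*(17/1507) - 8/3827 = 2/137 - 8/3827 = 6558/524299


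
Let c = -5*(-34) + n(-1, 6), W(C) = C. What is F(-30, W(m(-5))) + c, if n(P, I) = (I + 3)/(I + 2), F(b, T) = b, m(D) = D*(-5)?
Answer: 1129/8 ≈ 141.13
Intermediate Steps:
m(D) = -5*D
n(P, I) = (3 + I)/(2 + I)
c = 1369/8 (c = -5*(-34) + (3 + 6)/(2 + 6) = 170 + 9/8 = 1369/8 ≈ 171.13)
F(-30, W(m(-5))) + c = -30 + 1369/8 = 1129/8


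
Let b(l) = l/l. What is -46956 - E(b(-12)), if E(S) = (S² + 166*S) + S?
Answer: -47124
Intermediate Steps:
b(l) = 1
E(S) = S² + 167*S
-46956 - E(b(-12)) = -46956 - (167 + 1) = -46956 - 168 = -47124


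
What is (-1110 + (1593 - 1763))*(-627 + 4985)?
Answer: -5578240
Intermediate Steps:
(-1110 + (1593 - 1763))*(-627 + 4985) = (-1110 - 170)*4358 = -1280*4358 = -5578240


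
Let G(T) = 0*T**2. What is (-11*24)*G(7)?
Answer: 0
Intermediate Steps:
G(T) = 0
(-11*24)*G(7) = -11*24*0 = -264*0 = 0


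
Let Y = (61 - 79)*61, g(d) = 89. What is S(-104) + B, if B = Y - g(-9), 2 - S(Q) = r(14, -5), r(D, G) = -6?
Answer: -1179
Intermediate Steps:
S(Q) = 8 (S(Q) = 2 - 1*(-6) = 2 + 6 = 8)
Y = -1098 (Y = -18*61 = -1098)
B = -1187 (B = -1098 - 1*89 = -1098 - 89 = -1187)
S(-104) + B = 8 - 1187 = -1179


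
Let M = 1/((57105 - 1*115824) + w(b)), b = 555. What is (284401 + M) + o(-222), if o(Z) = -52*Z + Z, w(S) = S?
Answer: 17200432571/58164 ≈ 2.9572e+5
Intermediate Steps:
o(Z) = -51*Z
M = -1/58164 (M = 1/((57105 - 1*115824) + 555) = 1/((57105 - 115824) + 555) = 1/(-58719 + 555) = 1/(-58164) = -1/58164 ≈ -1.7193e-5)
(284401 + M) + o(-222) = (284401 - 1/58164) - 51*(-222) = 16541899763/58164 + 11322 = 17200432571/58164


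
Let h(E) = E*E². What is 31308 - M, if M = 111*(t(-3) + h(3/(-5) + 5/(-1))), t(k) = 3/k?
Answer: 6364047/125 ≈ 50912.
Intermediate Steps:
h(E) = E³
M = -2450547/125 (M = 111*(3/(-3) + (3/(-5) + 5/(-1))³) = 111*(3*(-⅓) + (3*(-⅕) + 5*(-1))³) = 111*(-1 + (-⅗ - 5)³) = 111*(-1 + (-28/5)³) = 111*(-1 - 21952/125) = 111*(-22077/125) = -2450547/125 ≈ -19604.)
31308 - M = 31308 - 1*(-2450547/125) = 31308 + 2450547/125 = 6364047/125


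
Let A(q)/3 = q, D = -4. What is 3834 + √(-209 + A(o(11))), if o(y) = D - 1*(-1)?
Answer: 3834 + I*√218 ≈ 3834.0 + 14.765*I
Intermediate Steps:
o(y) = -3 (o(y) = -4 - 1*(-1) = -4 + 1 = -3)
A(q) = 3*q
3834 + √(-209 + A(o(11))) = 3834 + √(-209 + 3*(-3)) = 3834 + √(-209 - 9) = 3834 + √(-218) = 3834 + I*√218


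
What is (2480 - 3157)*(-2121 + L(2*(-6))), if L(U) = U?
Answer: 1444041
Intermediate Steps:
(2480 - 3157)*(-2121 + L(2*(-6))) = (2480 - 3157)*(-2121 + 2*(-6)) = -677*(-2121 - 12) = -677*(-2133) = 1444041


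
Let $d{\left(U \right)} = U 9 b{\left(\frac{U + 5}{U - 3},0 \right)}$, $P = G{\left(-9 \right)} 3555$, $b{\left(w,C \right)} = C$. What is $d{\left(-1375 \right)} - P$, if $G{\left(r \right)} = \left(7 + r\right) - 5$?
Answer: $24885$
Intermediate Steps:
$G{\left(r \right)} = 2 + r$
$P = -24885$ ($P = \left(2 - 9\right) 3555 = \left(-7\right) 3555 = -24885$)
$d{\left(U \right)} = 0$ ($d{\left(U \right)} = U 9 \cdot 0 = 9 U 0 = 0$)
$d{\left(-1375 \right)} - P = 0 - -24885 = 0 + 24885 = 24885$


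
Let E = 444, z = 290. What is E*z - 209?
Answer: 128551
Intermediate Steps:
E*z - 209 = 444*290 - 209 = 128760 - 209 = 128551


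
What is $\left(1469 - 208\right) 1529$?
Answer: $1928069$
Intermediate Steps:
$\left(1469 - 208\right) 1529 = 1261 \cdot 1529 = 1928069$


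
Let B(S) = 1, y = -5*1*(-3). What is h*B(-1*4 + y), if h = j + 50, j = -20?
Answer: 30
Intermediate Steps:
y = 15 (y = -5*(-3) = 15)
h = 30 (h = -20 + 50 = 30)
h*B(-1*4 + y) = 30*1 = 30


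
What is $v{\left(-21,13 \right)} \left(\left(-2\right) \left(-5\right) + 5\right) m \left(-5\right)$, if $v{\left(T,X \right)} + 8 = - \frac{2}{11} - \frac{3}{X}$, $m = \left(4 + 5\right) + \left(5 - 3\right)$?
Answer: $\frac{90225}{13} \approx 6940.4$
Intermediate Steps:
$m = 11$ ($m = 9 + 2 = 11$)
$v{\left(T,X \right)} = - \frac{90}{11} - \frac{3}{X}$ ($v{\left(T,X \right)} = -8 - \left(\frac{2}{11} + \frac{3}{X}\right) = - \frac{90}{11} - \frac{3}{X}$)
$v{\left(-21,13 \right)} \left(\left(-2\right) \left(-5\right) + 5\right) m \left(-5\right) = \left(- \frac{90}{11} - \frac{3}{13}\right) \left(\left(-2\right) \left(-5\right) + 5\right) 11 \left(-5\right) = \left(- \frac{90}{11} - \frac{3}{13}\right) \left(10 + 5\right) 11 \left(-5\right) = \left(- \frac{90}{11} - \frac{3}{13}\right) 15 \cdot 11 \left(-5\right) = - \frac{1203 \cdot 165 \left(-5\right)}{143} = \left(- \frac{1203}{143}\right) \left(-825\right) = \frac{90225}{13}$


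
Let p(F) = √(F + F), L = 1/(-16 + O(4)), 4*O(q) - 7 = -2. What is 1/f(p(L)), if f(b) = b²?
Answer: -59/8 ≈ -7.3750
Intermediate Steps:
O(q) = 5/4 (O(q) = 7/4 + (¼)*(-2) = 7/4 - ½ = 5/4)
L = -4/59 (L = 1/(-16 + 5/4) = 1/(-59/4) = -4/59 ≈ -0.067797)
p(F) = √2*√F (p(F) = √(2*F) = √2*√F)
1/f(p(L)) = 1/((√2*√(-4/59))²) = 1/((√2*(2*I*√59/59))²) = 1/((2*I*√118/59)²) = 1/(-8/59) = -59/8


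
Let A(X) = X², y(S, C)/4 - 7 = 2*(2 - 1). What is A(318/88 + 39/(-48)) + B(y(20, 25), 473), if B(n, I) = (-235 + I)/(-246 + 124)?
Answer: 11139845/1889536 ≈ 5.8955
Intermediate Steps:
y(S, C) = 36 (y(S, C) = 28 + 4*(2*(2 - 1)) = 28 + 4*(2*1) = 28 + 4*2 = 28 + 8 = 36)
B(n, I) = 235/122 - I/122 (B(n, I) = (-235 + I)/(-122) = (-235 + I)*(-1/122) = 235/122 - I/122)
A(318/88 + 39/(-48)) + B(y(20, 25), 473) = (318/88 + 39/(-48))² + (235/122 - 1/122*473) = (318*(1/88) + 39*(-1/48))² + (235/122 - 473/122) = (159/44 - 13/16)² - 119/61 = (493/176)² - 119/61 = 243049/30976 - 119/61 = 11139845/1889536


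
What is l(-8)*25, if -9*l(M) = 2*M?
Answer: 400/9 ≈ 44.444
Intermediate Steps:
l(M) = -2*M/9
l(-8)*25 = -2/9*(-8)*25 = (16/9)*25 = 400/9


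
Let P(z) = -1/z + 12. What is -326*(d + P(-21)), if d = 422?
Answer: -2971490/21 ≈ -1.4150e+5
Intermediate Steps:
P(z) = 12 - 1/z
-326*(d + P(-21)) = -326*(422 + (12 - 1/(-21))) = -326*(422 + (12 - 1*(-1/21))) = -326*(422 + (12 + 1/21)) = -326*(422 + 253/21) = -326*9115/21 = -2971490/21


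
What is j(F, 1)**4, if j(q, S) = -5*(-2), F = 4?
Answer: 10000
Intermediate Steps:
j(q, S) = 10
j(F, 1)**4 = 10**4 = 10000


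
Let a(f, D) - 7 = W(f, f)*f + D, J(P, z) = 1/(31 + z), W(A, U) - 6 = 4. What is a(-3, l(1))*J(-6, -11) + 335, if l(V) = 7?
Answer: 1671/5 ≈ 334.20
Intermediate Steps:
W(A, U) = 10 (W(A, U) = 6 + 4 = 10)
a(f, D) = 7 + D + 10*f (a(f, D) = 7 + (10*f + D) = 7 + (D + 10*f) = 7 + D + 10*f)
a(-3, l(1))*J(-6, -11) + 335 = (7 + 7 + 10*(-3))/(31 - 11) + 335 = (7 + 7 - 30)/20 + 335 = -16*1/20 + 335 = -⅘ + 335 = 1671/5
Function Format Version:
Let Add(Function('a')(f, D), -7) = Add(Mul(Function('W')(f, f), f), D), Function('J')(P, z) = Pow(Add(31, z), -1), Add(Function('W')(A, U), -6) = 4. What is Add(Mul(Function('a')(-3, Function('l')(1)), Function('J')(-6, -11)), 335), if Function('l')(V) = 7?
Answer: Rational(1671, 5) ≈ 334.20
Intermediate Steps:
Function('W')(A, U) = 10 (Function('W')(A, U) = Add(6, 4) = 10)
Function('a')(f, D) = Add(7, D, Mul(10, f)) (Function('a')(f, D) = Add(7, Add(Mul(10, f), D)) = Add(7, Add(D, Mul(10, f))) = Add(7, D, Mul(10, f)))
Add(Mul(Function('a')(-3, Function('l')(1)), Function('J')(-6, -11)), 335) = Add(Mul(Add(7, 7, Mul(10, -3)), Pow(Add(31, -11), -1)), 335) = Add(Mul(Add(7, 7, -30), Pow(20, -1)), 335) = Add(Mul(-16, Rational(1, 20)), 335) = Add(Rational(-4, 5), 335) = Rational(1671, 5)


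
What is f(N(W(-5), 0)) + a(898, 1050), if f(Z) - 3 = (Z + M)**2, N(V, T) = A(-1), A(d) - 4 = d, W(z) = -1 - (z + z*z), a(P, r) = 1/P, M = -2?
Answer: 3593/898 ≈ 4.0011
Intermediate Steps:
W(z) = -1 - z - z**2 (W(z) = -1 - (z + z**2) = -1 + (-z - z**2) = -1 - z - z**2)
A(d) = 4 + d
N(V, T) = 3 (N(V, T) = 4 - 1 = 3)
f(Z) = 3 + (-2 + Z)**2 (f(Z) = 3 + (Z - 2)**2 = 3 + (-2 + Z)**2)
f(N(W(-5), 0)) + a(898, 1050) = (3 + (-2 + 3)**2) + 1/898 = (3 + 1**2) + 1/898 = (3 + 1) + 1/898 = 4 + 1/898 = 3593/898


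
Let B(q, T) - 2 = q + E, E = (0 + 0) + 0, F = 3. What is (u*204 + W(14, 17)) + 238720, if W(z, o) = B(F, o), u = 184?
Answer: 276261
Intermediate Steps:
E = 0 (E = 0 + 0 = 0)
B(q, T) = 2 + q (B(q, T) = 2 + (q + 0) = 2 + q)
W(z, o) = 5 (W(z, o) = 2 + 3 = 5)
(u*204 + W(14, 17)) + 238720 = (184*204 + 5) + 238720 = (37536 + 5) + 238720 = 37541 + 238720 = 276261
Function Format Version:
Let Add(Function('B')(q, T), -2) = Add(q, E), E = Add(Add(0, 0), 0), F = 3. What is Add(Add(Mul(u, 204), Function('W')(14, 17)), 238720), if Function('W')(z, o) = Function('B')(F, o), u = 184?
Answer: 276261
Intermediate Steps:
E = 0 (E = Add(0, 0) = 0)
Function('B')(q, T) = Add(2, q) (Function('B')(q, T) = Add(2, Add(q, 0)) = Add(2, q))
Function('W')(z, o) = 5 (Function('W')(z, o) = Add(2, 3) = 5)
Add(Add(Mul(u, 204), Function('W')(14, 17)), 238720) = Add(Add(Mul(184, 204), 5), 238720) = Add(Add(37536, 5), 238720) = Add(37541, 238720) = 276261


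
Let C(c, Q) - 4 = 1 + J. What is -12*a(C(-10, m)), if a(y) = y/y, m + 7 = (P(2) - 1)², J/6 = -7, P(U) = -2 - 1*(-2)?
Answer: -12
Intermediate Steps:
P(U) = 0 (P(U) = -2 + 2 = 0)
J = -42 (J = 6*(-7) = -42)
m = -6 (m = -7 + (0 - 1)² = -7 + (-1)² = -7 + 1 = -6)
C(c, Q) = -37 (C(c, Q) = 4 + (1 - 42) = 4 - 41 = -37)
a(y) = 1
-12*a(C(-10, m)) = -12*1 = -12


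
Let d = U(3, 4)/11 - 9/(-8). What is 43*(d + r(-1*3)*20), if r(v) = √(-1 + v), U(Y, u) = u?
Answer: 5633/88 + 1720*I ≈ 64.011 + 1720.0*I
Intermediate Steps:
d = 131/88 (d = 4/11 - 9/(-8) = 4*(1/11) - 9*(-⅛) = 4/11 + 9/8 = 131/88 ≈ 1.4886)
43*(d + r(-1*3)*20) = 43*(131/88 + √(-1 - 1*3)*20) = 43*(131/88 + √(-1 - 3)*20) = 43*(131/88 + √(-4)*20) = 43*(131/88 + (2*I)*20) = 43*(131/88 + 40*I) = 5633/88 + 1720*I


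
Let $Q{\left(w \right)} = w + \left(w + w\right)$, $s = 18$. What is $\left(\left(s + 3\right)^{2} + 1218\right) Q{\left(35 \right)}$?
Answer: $174195$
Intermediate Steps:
$Q{\left(w \right)} = 3 w$ ($Q{\left(w \right)} = w + 2 w = 3 w$)
$\left(\left(s + 3\right)^{2} + 1218\right) Q{\left(35 \right)} = \left(\left(18 + 3\right)^{2} + 1218\right) 3 \cdot 35 = \left(21^{2} + 1218\right) 105 = \left(441 + 1218\right) 105 = 1659 \cdot 105 = 174195$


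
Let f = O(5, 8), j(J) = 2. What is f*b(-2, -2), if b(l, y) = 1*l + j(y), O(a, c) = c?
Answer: 0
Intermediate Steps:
b(l, y) = 2 + l (b(l, y) = 1*l + 2 = l + 2 = 2 + l)
f = 8
f*b(-2, -2) = 8*(2 - 2) = 8*0 = 0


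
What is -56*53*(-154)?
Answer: 457072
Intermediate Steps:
-56*53*(-154) = -2968*(-154) = 457072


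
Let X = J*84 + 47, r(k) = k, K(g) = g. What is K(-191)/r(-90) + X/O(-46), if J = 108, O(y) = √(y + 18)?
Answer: 191/90 - 9119*I*√7/14 ≈ 2.1222 - 1723.3*I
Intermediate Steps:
O(y) = √(18 + y)
X = 9119 (X = 108*84 + 47 = 9072 + 47 = 9119)
K(-191)/r(-90) + X/O(-46) = -191/(-90) + 9119/(√(18 - 46)) = -191*(-1/90) + 9119/(√(-28)) = 191/90 + 9119/((2*I*√7)) = 191/90 + 9119*(-I*√7/14) = 191/90 - 9119*I*√7/14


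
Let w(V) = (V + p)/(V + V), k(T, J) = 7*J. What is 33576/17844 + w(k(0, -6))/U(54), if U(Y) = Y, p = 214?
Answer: 3108991/1686258 ≈ 1.8437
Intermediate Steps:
w(V) = (214 + V)/(2*V) (w(V) = (V + 214)/(V + V) = (214 + V)/((2*V)) = (214 + V)*(1/(2*V)) = (214 + V)/(2*V))
33576/17844 + w(k(0, -6))/U(54) = 33576/17844 + ((214 + 7*(-6))/(2*((7*(-6)))))/54 = 33576*(1/17844) + ((½)*(214 - 42)/(-42))*(1/54) = 2798/1487 + ((½)*(-1/42)*172)*(1/54) = 2798/1487 - 43/21*1/54 = 2798/1487 - 43/1134 = 3108991/1686258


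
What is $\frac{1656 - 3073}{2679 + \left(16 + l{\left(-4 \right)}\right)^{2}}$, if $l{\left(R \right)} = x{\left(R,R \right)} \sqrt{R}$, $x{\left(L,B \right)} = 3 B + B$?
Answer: $- \frac{2707887}{4700497} - \frac{1451008 i}{4700497} \approx -0.57609 - 0.30869 i$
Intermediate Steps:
$x{\left(L,B \right)} = 4 B$
$l{\left(R \right)} = 4 R^{\frac{3}{2}}$ ($l{\left(R \right)} = 4 R \sqrt{R} = 4 R^{\frac{3}{2}}$)
$\frac{1656 - 3073}{2679 + \left(16 + l{\left(-4 \right)}\right)^{2}} = \frac{1656 - 3073}{2679 + \left(16 + 4 \left(-4\right)^{\frac{3}{2}}\right)^{2}} = - \frac{1417}{2679 + \left(16 + 4 \left(- 8 i\right)\right)^{2}} = - \frac{1417}{2679 + \left(16 - 32 i\right)^{2}}$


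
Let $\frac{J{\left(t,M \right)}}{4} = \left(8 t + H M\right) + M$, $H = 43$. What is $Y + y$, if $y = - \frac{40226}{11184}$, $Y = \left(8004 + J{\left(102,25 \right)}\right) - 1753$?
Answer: $\frac{77792567}{5592} \approx 13911.0$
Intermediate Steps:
$J{\left(t,M \right)} = 32 t + 176 M$ ($J{\left(t,M \right)} = 4 \left(\left(8 t + 43 M\right) + M\right) = 4 \left(8 t + 44 M\right) = 32 t + 176 M$)
$Y = 13915$ ($Y = \left(8004 + \left(32 \cdot 102 + 176 \cdot 25\right)\right) - 1753 = \left(8004 + \left(3264 + 4400\right)\right) - 1753 = \left(8004 + 7664\right) - 1753 = 15668 - 1753 = 13915$)
$y = - \frac{20113}{5592}$ ($y = \left(-40226\right) \frac{1}{11184} = - \frac{20113}{5592} \approx -3.5967$)
$Y + y = 13915 - \frac{20113}{5592} = \frac{77792567}{5592}$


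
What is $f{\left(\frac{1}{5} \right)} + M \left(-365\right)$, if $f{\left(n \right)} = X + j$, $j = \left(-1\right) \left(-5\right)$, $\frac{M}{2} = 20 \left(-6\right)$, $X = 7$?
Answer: $87612$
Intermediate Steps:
$M = -240$ ($M = 2 \cdot 20 \left(-6\right) = 2 \left(-120\right) = -240$)
$j = 5$
$f{\left(n \right)} = 12$ ($f{\left(n \right)} = 7 + 5 = 12$)
$f{\left(\frac{1}{5} \right)} + M \left(-365\right) = 12 - -87600 = 12 + 87600 = 87612$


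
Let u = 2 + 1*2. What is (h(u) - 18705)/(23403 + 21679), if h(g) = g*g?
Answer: -18689/45082 ≈ -0.41456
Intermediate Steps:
u = 4 (u = 2 + 2 = 4)
h(g) = g²
(h(u) - 18705)/(23403 + 21679) = (4² - 18705)/(23403 + 21679) = (16 - 18705)/45082 = -18689*1/45082 = -18689/45082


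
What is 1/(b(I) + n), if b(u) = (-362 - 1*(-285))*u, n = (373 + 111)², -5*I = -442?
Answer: 5/1137246 ≈ 4.3966e-6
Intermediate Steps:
I = 442/5 (I = -⅕*(-442) = 442/5 ≈ 88.400)
n = 234256 (n = 484² = 234256)
b(u) = -77*u (b(u) = (-362 + 285)*u = -77*u)
1/(b(I) + n) = 1/(-77*442/5 + 234256) = 1/(-34034/5 + 234256) = 1/(1137246/5) = 5/1137246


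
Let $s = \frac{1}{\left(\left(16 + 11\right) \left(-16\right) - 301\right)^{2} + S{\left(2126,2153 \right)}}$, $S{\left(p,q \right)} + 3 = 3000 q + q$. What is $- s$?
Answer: $- \frac{1}{6998439} \approx -1.4289 \cdot 10^{-7}$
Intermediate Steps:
$S{\left(p,q \right)} = -3 + 3001 q$ ($S{\left(p,q \right)} = -3 + \left(3000 q + q\right) = -3 + 3001 q$)
$s = \frac{1}{6998439}$ ($s = \frac{1}{\left(\left(16 + 11\right) \left(-16\right) - 301\right)^{2} + \left(-3 + 3001 \cdot 2153\right)} = \frac{1}{\left(27 \left(-16\right) - 301\right)^{2} + \left(-3 + 6461153\right)} = \frac{1}{\left(-432 - 301\right)^{2} + 6461150} = \frac{1}{\left(-733\right)^{2} + 6461150} = \frac{1}{537289 + 6461150} = \frac{1}{6998439} \approx 1.4289 \cdot 10^{-7}$)
$- s = \left(-1\right) \frac{1}{6998439} = - \frac{1}{6998439}$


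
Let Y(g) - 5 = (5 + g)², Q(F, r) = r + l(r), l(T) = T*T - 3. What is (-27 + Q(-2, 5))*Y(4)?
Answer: 0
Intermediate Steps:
l(T) = -3 + T² (l(T) = T² - 3 = -3 + T²)
Q(F, r) = -3 + r + r² (Q(F, r) = r + (-3 + r²) = -3 + r + r²)
Y(g) = 5 + (5 + g)²
(-27 + Q(-2, 5))*Y(4) = (-27 + (-3 + 5 + 5²))*(5 + (5 + 4)²) = (-27 + (-3 + 5 + 25))*(5 + 9²) = (-27 + 27)*(5 + 81) = 0*86 = 0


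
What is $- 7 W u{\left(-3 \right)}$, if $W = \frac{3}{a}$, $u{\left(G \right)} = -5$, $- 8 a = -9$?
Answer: $\frac{280}{3} \approx 93.333$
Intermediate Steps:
$a = \frac{9}{8}$ ($a = \left(- \frac{1}{8}\right) \left(-9\right) = \frac{9}{8} \approx 1.125$)
$W = \frac{8}{3}$ ($W = \frac{3}{\frac{9}{8}} = 3 \cdot \frac{8}{9} = \frac{8}{3} \approx 2.6667$)
$- 7 W u{\left(-3 \right)} = \left(-7\right) \frac{8}{3} \left(-5\right) = \left(- \frac{56}{3}\right) \left(-5\right) = \frac{280}{3}$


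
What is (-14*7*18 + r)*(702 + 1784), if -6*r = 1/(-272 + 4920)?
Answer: -61148680219/13944 ≈ -4.3853e+6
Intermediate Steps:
r = -1/27888 (r = -1/(6*(-272 + 4920)) = -1/6/4648 = -1/6*1/4648 = -1/27888 ≈ -3.5858e-5)
(-14*7*18 + r)*(702 + 1784) = (-14*7*18 - 1/27888)*(702 + 1784) = (-98*18 - 1/27888)*2486 = (-1764 - 1/27888)*2486 = -49194433/27888*2486 = -61148680219/13944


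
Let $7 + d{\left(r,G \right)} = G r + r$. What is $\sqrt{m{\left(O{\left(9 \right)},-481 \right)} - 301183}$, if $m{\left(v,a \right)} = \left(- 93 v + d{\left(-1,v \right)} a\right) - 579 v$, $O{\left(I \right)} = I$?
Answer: $i \sqrt{299054} \approx 546.86 i$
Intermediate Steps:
$d{\left(r,G \right)} = -7 + r + G r$ ($d{\left(r,G \right)} = -7 + \left(G r + r\right) = -7 + \left(r + G r\right) = -7 + r + G r$)
$m{\left(v,a \right)} = - 672 v + a \left(-8 - v\right)$ ($m{\left(v,a \right)} = \left(- 93 v + \left(-7 - 1 + v \left(-1\right)\right) a\right) - 579 v = \left(- 93 v + \left(-7 - 1 - v\right) a\right) - 579 v = \left(- 93 v + \left(-8 - v\right) a\right) - 579 v = \left(- 93 v + a \left(-8 - v\right)\right) - 579 v = - 672 v + a \left(-8 - v\right)$)
$\sqrt{m{\left(O{\left(9 \right)},-481 \right)} - 301183} = \sqrt{\left(\left(-672\right) 9 - - 481 \left(8 + 9\right)\right) - 301183} = \sqrt{\left(-6048 - \left(-481\right) 17\right) - 301183} = \sqrt{\left(-6048 + 8177\right) - 301183} = \sqrt{2129 - 301183} = \sqrt{-299054} = i \sqrt{299054}$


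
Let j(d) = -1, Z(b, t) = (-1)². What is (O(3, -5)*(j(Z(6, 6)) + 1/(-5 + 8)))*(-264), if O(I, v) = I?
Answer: 528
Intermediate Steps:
Z(b, t) = 1
(O(3, -5)*(j(Z(6, 6)) + 1/(-5 + 8)))*(-264) = (3*(-1 + 1/(-5 + 8)))*(-264) = (3*(-1 + 1/3))*(-264) = (3*(-1 + ⅓))*(-264) = (3*(-⅔))*(-264) = -2*(-264) = 528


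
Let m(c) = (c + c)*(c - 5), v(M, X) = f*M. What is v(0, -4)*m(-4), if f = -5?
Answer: 0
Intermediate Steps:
v(M, X) = -5*M
m(c) = 2*c*(-5 + c) (m(c) = (2*c)*(-5 + c) = 2*c*(-5 + c))
v(0, -4)*m(-4) = (-5*0)*(2*(-4)*(-5 - 4)) = 0*(2*(-4)*(-9)) = 0*72 = 0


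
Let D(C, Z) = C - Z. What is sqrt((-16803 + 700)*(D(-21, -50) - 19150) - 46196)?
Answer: sqrt(307859267) ≈ 17546.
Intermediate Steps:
sqrt((-16803 + 700)*(D(-21, -50) - 19150) - 46196) = sqrt((-16803 + 700)*((-21 - 1*(-50)) - 19150) - 46196) = sqrt(-16103*((-21 + 50) - 19150) - 46196) = sqrt(-16103*(29 - 19150) - 46196) = sqrt(-16103*(-19121) - 46196) = sqrt(307905463 - 46196) = sqrt(307859267)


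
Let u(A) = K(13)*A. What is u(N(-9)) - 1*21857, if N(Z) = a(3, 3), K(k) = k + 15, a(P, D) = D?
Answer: -21773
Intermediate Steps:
K(k) = 15 + k
N(Z) = 3
u(A) = 28*A (u(A) = (15 + 13)*A = 28*A)
u(N(-9)) - 1*21857 = 28*3 - 1*21857 = 84 - 21857 = -21773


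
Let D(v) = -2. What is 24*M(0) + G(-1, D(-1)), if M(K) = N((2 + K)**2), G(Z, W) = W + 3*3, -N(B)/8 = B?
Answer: -761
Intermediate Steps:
N(B) = -8*B
G(Z, W) = 9 + W (G(Z, W) = W + 9 = 9 + W)
M(K) = -8*(2 + K)**2
24*M(0) + G(-1, D(-1)) = 24*(-8*(2 + 0)**2) + (9 - 2) = 24*(-8*2**2) + 7 = 24*(-8*4) + 7 = 24*(-32) + 7 = -768 + 7 = -761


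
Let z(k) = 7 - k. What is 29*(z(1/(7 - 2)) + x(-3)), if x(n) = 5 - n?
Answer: 2146/5 ≈ 429.20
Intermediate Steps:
29*(z(1/(7 - 2)) + x(-3)) = 29*((7 - 1/(7 - 2)) + (5 - 1*(-3))) = 29*((7 - 1/5) + (5 + 3)) = 29*((7 - 1*⅕) + 8) = 29*((7 - ⅕) + 8) = 29*(34/5 + 8) = 29*(74/5) = 2146/5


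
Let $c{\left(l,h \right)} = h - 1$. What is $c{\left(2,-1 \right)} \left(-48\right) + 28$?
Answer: $124$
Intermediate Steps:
$c{\left(l,h \right)} = -1 + h$
$c{\left(2,-1 \right)} \left(-48\right) + 28 = \left(-1 - 1\right) \left(-48\right) + 28 = \left(-2\right) \left(-48\right) + 28 = 96 + 28 = 124$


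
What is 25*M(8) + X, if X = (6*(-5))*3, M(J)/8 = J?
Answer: 1510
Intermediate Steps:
M(J) = 8*J
X = -90 (X = -30*3 = -90)
25*M(8) + X = 25*(8*8) - 90 = 25*64 - 90 = 1600 - 90 = 1510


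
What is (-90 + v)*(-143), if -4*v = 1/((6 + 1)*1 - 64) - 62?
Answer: 2428855/228 ≈ 10653.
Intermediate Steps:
v = 3535/228 (v = -(1/((6 + 1)*1 - 64) - 62)/4 = -(1/(7*1 - 64) - 62)/4 = -(1/(7 - 64) - 62)/4 = -(1/(-57) - 62)/4 = -(-1/57 - 62)/4 = -1/4*(-3535/57) = 3535/228 ≈ 15.504)
(-90 + v)*(-143) = (-90 + 3535/228)*(-143) = -16985/228*(-143) = 2428855/228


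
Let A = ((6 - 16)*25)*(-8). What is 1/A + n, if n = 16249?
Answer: 32498001/2000 ≈ 16249.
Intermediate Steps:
A = 2000 (A = -10*25*(-8) = -250*(-8) = 2000)
1/A + n = 1/2000 + 16249 = 32498001/2000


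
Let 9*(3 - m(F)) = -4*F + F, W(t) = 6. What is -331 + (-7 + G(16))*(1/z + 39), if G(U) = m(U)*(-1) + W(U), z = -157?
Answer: -327317/471 ≈ -694.94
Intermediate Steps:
m(F) = 3 + F/3 (m(F) = 3 - (-4*F + F)/9 = 3 - (-1)*F/3 = 3 + F/3)
G(U) = 3 - U/3 (G(U) = (3 + U/3)*(-1) + 6 = (-3 - U/3) + 6 = 3 - U/3)
-331 + (-7 + G(16))*(1/z + 39) = -331 + (-7 + (3 - ⅓*16))*(1/(-157) + 39) = -331 + (-7 + (3 - 16/3))*(-1/157 + 39) = -331 + (-7 - 7/3)*(6122/157) = -331 - 28/3*6122/157 = -331 - 171416/471 = -327317/471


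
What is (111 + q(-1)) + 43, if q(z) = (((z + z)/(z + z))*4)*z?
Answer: 150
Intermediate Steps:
q(z) = 4*z (q(z) = (((2*z)/((2*z)))*4)*z = (((2*z)*(1/(2*z)))*4)*z = (1*4)*z = 4*z)
(111 + q(-1)) + 43 = (111 + 4*(-1)) + 43 = (111 - 4) + 43 = 107 + 43 = 150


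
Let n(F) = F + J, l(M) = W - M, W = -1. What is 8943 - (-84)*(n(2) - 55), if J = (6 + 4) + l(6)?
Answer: 4743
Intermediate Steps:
l(M) = -1 - M
J = 3 (J = (6 + 4) + (-1 - 1*6) = 10 + (-1 - 6) = 10 - 7 = 3)
n(F) = 3 + F (n(F) = F + 3 = 3 + F)
8943 - (-84)*(n(2) - 55) = 8943 - (-84)*((3 + 2) - 55) = 8943 - (-84)*(5 - 55) = 8943 - (-84)*(-50) = 8943 - 1*4200 = 8943 - 4200 = 4743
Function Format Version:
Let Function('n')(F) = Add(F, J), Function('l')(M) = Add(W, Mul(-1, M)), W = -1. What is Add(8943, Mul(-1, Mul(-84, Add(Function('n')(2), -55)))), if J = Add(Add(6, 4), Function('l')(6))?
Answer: 4743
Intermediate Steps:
Function('l')(M) = Add(-1, Mul(-1, M))
J = 3 (J = Add(Add(6, 4), Add(-1, Mul(-1, 6))) = Add(10, Add(-1, -6)) = Add(10, -7) = 3)
Function('n')(F) = Add(3, F) (Function('n')(F) = Add(F, 3) = Add(3, F))
Add(8943, Mul(-1, Mul(-84, Add(Function('n')(2), -55)))) = Add(8943, Mul(-1, Mul(-84, Add(Add(3, 2), -55)))) = Add(8943, Mul(-1, Mul(-84, Add(5, -55)))) = Add(8943, Mul(-1, Mul(-84, -50))) = Add(8943, Mul(-1, 4200)) = Add(8943, -4200) = 4743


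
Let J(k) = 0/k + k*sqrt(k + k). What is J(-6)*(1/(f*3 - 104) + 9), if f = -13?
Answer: -15432*I*sqrt(3)/143 ≈ -186.92*I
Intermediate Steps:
J(k) = sqrt(2)*k**(3/2) (J(k) = 0 + k*sqrt(2*k) = 0 + k*(sqrt(2)*sqrt(k)) = 0 + sqrt(2)*k**(3/2) = sqrt(2)*k**(3/2))
J(-6)*(1/(f*3 - 104) + 9) = (sqrt(2)*(-6)**(3/2))*(1/(-13*3 - 104) + 9) = (sqrt(2)*(-6*I*sqrt(6)))*(1/(-39 - 104) + 9) = (-12*I*sqrt(3))*(1/(-143) + 9) = (-12*I*sqrt(3))*(-1/143 + 9) = -12*I*sqrt(3)*(1286/143) = -15432*I*sqrt(3)/143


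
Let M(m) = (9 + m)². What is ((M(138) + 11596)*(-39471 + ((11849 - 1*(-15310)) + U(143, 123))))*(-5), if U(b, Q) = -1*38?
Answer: 2050408750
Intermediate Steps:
U(b, Q) = -38
((M(138) + 11596)*(-39471 + ((11849 - 1*(-15310)) + U(143, 123))))*(-5) = (((9 + 138)² + 11596)*(-39471 + ((11849 - 1*(-15310)) - 38)))*(-5) = ((147² + 11596)*(-39471 + ((11849 + 15310) - 38)))*(-5) = ((21609 + 11596)*(-39471 + (27159 - 38)))*(-5) = (33205*(-39471 + 27121))*(-5) = (33205*(-12350))*(-5) = -410081750*(-5) = 2050408750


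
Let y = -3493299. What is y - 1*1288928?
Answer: -4782227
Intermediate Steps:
y - 1*1288928 = -3493299 - 1*1288928 = -3493299 - 1288928 = -4782227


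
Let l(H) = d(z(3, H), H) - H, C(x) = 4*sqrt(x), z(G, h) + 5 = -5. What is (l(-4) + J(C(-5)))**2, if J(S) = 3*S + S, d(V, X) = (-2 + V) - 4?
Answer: -1136 - 384*I*sqrt(5) ≈ -1136.0 - 858.65*I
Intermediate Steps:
z(G, h) = -10 (z(G, h) = -5 - 5 = -10)
d(V, X) = -6 + V
J(S) = 4*S
l(H) = -16 - H (l(H) = (-6 - 10) - H = -16 - H)
(l(-4) + J(C(-5)))**2 = ((-16 - 1*(-4)) + 4*(4*sqrt(-5)))**2 = ((-16 + 4) + 4*(4*(I*sqrt(5))))**2 = (-12 + 4*(4*I*sqrt(5)))**2 = (-12 + 16*I*sqrt(5))**2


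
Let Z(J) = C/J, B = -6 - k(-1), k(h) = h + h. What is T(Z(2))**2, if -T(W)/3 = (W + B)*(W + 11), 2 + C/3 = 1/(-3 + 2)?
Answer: 439569/16 ≈ 27473.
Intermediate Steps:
C = -9 (C = -6 + 3/(-3 + 2) = -6 + 3/(-1) = -6 + 3*(-1) = -6 - 3 = -9)
k(h) = 2*h
B = -4 (B = -6 - 2*(-1) = -6 - 1*(-2) = -6 + 2 = -4)
Z(J) = -9/J
T(W) = -3*(-4 + W)*(11 + W) (T(W) = -3*(W - 4)*(W + 11) = -3*(-4 + W)*(11 + W))
T(Z(2))**2 = (132 - (-189)/2 - 3*(-9/2)**2)**2 = (132 - (-189)/2 - 3*(-9*1/2)**2)**2 = (132 - 21*(-9/2) - 3*(-9/2)**2)**2 = (132 + 189/2 - 3*81/4)**2 = (132 + 189/2 - 243/4)**2 = (663/4)**2 = 439569/16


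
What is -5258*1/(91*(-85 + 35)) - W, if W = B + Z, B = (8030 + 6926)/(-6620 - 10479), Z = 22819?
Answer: -887585256104/38900225 ≈ -22817.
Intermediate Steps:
B = -14956/17099 (B = 14956/(-17099) = 14956*(-1/17099) = -14956/17099 ≈ -0.87467)
W = 390167125/17099 (W = -14956/17099 + 22819 = 390167125/17099 ≈ 22818.)
-5258*1/(91*(-85 + 35)) - W = -5258*1/(91*(-85 + 35)) - 1*390167125/17099 = -5258/(91*(-50)) - 390167125/17099 = -5258/(-4550) - 390167125/17099 = -5258*(-1/4550) - 390167125/17099 = 2629/2275 - 390167125/17099 = -887585256104/38900225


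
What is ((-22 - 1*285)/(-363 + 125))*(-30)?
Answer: -4605/119 ≈ -38.697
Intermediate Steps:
((-22 - 1*285)/(-363 + 125))*(-30) = ((-22 - 285)/(-238))*(-30) = -307*(-1/238)*(-30) = (307/238)*(-30) = -4605/119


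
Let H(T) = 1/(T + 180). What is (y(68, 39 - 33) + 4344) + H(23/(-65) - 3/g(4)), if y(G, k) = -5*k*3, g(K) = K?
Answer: 197866562/46513 ≈ 4254.0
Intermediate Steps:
y(G, k) = -15*k
H(T) = 1/(180 + T)
(y(68, 39 - 33) + 4344) + H(23/(-65) - 3/g(4)) = (-15*(39 - 33) + 4344) + 1/(180 + (23/(-65) - 3/4)) = (-15*6 + 4344) + 1/(180 + (23*(-1/65) - 3*¼)) = (-90 + 4344) + 1/(180 + (-23/65 - ¾)) = 4254 + 1/(180 - 287/260) = 4254 + 1/(46513/260) = 4254 + 260/46513 = 197866562/46513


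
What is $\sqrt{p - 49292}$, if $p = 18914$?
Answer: $i \sqrt{30378} \approx 174.29 i$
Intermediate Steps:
$\sqrt{p - 49292} = \sqrt{18914 - 49292} = \sqrt{-30378} = i \sqrt{30378}$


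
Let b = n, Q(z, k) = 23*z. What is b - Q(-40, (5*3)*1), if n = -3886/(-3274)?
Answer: 1507983/1637 ≈ 921.19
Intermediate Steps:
n = 1943/1637 (n = -3886*(-1/3274) = 1943/1637 ≈ 1.1869)
b = 1943/1637 ≈ 1.1869
b - Q(-40, (5*3)*1) = 1943/1637 - 23*(-40) = 1943/1637 - 1*(-920) = 1943/1637 + 920 = 1507983/1637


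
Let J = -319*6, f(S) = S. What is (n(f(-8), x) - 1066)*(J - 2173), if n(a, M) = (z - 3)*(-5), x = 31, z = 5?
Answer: 4397612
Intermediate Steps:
J = -1914
n(a, M) = -10 (n(a, M) = (5 - 3)*(-5) = 2*(-5) = -10)
(n(f(-8), x) - 1066)*(J - 2173) = (-10 - 1066)*(-1914 - 2173) = -1076*(-4087) = 4397612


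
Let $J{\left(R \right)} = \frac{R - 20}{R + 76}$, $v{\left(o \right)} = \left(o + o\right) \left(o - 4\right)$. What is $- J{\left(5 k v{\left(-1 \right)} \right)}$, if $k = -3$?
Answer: $- \frac{85}{37} \approx -2.2973$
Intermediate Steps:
$v{\left(o \right)} = 2 o \left(-4 + o\right)$
$J{\left(R \right)} = \frac{-20 + R}{76 + R}$
$- J{\left(5 k v{\left(-1 \right)} \right)} = - \frac{-20 + 5 \left(-3\right) 2 \left(-1\right) \left(-4 - 1\right)}{76 + 5 \left(-3\right) 2 \left(-1\right) \left(-4 - 1\right)} = - \frac{-20 - 15 \cdot 2 \left(-1\right) \left(-5\right)}{76 - 15 \cdot 2 \left(-1\right) \left(-5\right)} = - \frac{-20 - 150}{76 - 150} = - \frac{-170}{-74} = - \frac{\left(-1\right) \left(-170\right)}{74} = \left(-1\right) \frac{85}{37} = - \frac{85}{37}$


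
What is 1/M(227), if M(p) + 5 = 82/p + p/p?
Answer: -227/826 ≈ -0.27482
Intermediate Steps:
M(p) = -4 + 82/p (M(p) = -5 + (82/p + p/p) = -5 + (82/p + 1) = -5 + (1 + 82/p) = -4 + 82/p)
1/M(227) = 1/(-4 + 82/227) = 1/(-826/227) = -227/826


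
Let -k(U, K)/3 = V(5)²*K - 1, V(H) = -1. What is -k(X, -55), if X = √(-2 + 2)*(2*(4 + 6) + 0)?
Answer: -168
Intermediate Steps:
X = 0 (X = √0*(2*10 + 0) = 0*(20 + 0) = 0*20 = 0)
k(U, K) = 3 - 3*K (k(U, K) = -3*((-1)²*K - 1) = -3*(1*K - 1) = -3*(K - 1) = -3*(-1 + K) = 3 - 3*K)
-k(X, -55) = -(3 - 3*(-55)) = -(3 + 165) = -1*168 = -168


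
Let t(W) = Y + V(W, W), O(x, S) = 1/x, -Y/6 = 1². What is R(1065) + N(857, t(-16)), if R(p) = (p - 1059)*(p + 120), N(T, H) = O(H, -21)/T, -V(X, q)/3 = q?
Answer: 255917341/35994 ≈ 7110.0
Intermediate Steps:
V(X, q) = -3*q
Y = -6 (Y = -6*1² = -6*1 = -6)
t(W) = -6 - 3*W
N(T, H) = 1/(H*T)
R(p) = (-1059 + p)*(120 + p)
R(1065) + N(857, t(-16)) = (-127080 + 1065² - 939*1065) + 1/(-6 - 3*(-16)*857) = (-127080 + 1134225 - 1000035) + (1/857)/(-6 + 48) = 7110 + (1/857)/42 = 7110 + (1/42)*(1/857) = 7110 + 1/35994 = 255917341/35994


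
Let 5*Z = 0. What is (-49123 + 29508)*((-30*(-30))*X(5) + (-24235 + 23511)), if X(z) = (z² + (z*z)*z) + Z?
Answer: -2633823740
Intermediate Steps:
Z = 0 (Z = (⅕)*0 = 0)
X(z) = z² + z³ (X(z) = (z² + (z*z)*z) + 0 = (z² + z²*z) + 0 = (z² + z³) + 0 = z² + z³)
(-49123 + 29508)*((-30*(-30))*X(5) + (-24235 + 23511)) = (-49123 + 29508)*((-30*(-30))*(5²*(1 + 5)) + (-24235 + 23511)) = -19615*(900*(25*6) - 724) = -19615*(900*150 - 724) = -19615*(135000 - 724) = -19615*134276 = -2633823740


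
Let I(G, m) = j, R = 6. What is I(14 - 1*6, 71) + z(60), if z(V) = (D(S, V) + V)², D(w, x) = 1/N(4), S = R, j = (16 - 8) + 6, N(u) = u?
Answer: 58305/16 ≈ 3644.1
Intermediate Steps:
j = 14 (j = 8 + 6 = 14)
I(G, m) = 14
S = 6
D(w, x) = ¼ (D(w, x) = 1/4 = ¼)
z(V) = (¼ + V)²
I(14 - 1*6, 71) + z(60) = 14 + (1 + 4*60)²/16 = 14 + (1 + 240)²/16 = 14 + (1/16)*241² = 14 + (1/16)*58081 = 14 + 58081/16 = 58305/16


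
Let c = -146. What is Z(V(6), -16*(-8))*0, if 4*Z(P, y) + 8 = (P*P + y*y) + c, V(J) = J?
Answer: 0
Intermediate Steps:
Z(P, y) = -77/2 + P**2/4 + y**2/4 (Z(P, y) = -2 + ((P*P + y*y) - 146)/4 = -2 + ((P**2 + y**2) - 146)/4 = -2 + (-146 + P**2 + y**2)/4 = -2 + (-73/2 + P**2/4 + y**2/4) = -77/2 + P**2/4 + y**2/4)
Z(V(6), -16*(-8))*0 = (-77/2 + (1/4)*6**2 + (-16*(-8))**2/4)*0 = (-77/2 + (1/4)*36 + (1/4)*128**2)*0 = (-77/2 + 9 + (1/4)*16384)*0 = (-77/2 + 9 + 4096)*0 = (8133/2)*0 = 0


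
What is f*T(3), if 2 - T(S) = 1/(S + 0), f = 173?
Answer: 865/3 ≈ 288.33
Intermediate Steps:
T(S) = 2 - 1/S (T(S) = 2 - 1/(S + 0) = 2 - 1/S)
f*T(3) = 173*(2 - 1/3) = 173*(2 - 1*⅓) = 173*(2 - ⅓) = 173*(5/3) = 865/3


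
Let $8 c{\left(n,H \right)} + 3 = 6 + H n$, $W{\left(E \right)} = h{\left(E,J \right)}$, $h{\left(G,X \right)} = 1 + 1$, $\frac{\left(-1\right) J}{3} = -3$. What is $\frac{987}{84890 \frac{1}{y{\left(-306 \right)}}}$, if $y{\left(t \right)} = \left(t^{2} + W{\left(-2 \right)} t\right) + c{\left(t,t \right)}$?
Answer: $\frac{826939197}{679120} \approx 1217.7$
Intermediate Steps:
$J = 9$ ($J = \left(-3\right) \left(-3\right) = 9$)
$h{\left(G,X \right)} = 2$
$W{\left(E \right)} = 2$
$c{\left(n,H \right)} = \frac{3}{8} + \frac{H n}{8}$ ($c{\left(n,H \right)} = - \frac{3}{8} + \frac{6 + H n}{8} = - \frac{3}{8} + \left(\frac{3}{4} + \frac{H n}{8}\right) = \frac{3}{8} + \frac{H n}{8}$)
$y{\left(t \right)} = \frac{3}{8} + 2 t + \frac{9 t^{2}}{8}$ ($y{\left(t \right)} = \left(t^{2} + 2 t\right) + \left(\frac{3}{8} + \frac{t t}{8}\right) = \left(t^{2} + 2 t\right) + \left(\frac{3}{8} + \frac{t^{2}}{8}\right) = \frac{3}{8} + 2 t + \frac{9 t^{2}}{8}$)
$\frac{987}{84890 \frac{1}{y{\left(-306 \right)}}} = \frac{987}{84890 \frac{1}{\frac{3}{8} + 2 \left(-306\right) + \frac{9 \left(-306\right)^{2}}{8}}} = \frac{987}{84890 \frac{1}{\frac{3}{8} - 612 + \frac{9}{8} \cdot 93636}} = \frac{987}{84890 \frac{1}{\frac{3}{8} - 612 + \frac{210681}{2}}} = \frac{987}{84890 \frac{1}{\frac{837831}{8}}} = \frac{987}{84890 \cdot \frac{8}{837831}} = \frac{987}{\frac{679120}{837831}} = 987 \cdot \frac{837831}{679120} = \frac{826939197}{679120}$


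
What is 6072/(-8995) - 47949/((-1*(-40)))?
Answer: -86308827/71960 ≈ -1199.4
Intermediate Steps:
6072/(-8995) - 47949/((-1*(-40))) = 6072*(-1/8995) - 47949/40 = -6072/8995 - 47949*1/40 = -6072/8995 - 47949/40 = -86308827/71960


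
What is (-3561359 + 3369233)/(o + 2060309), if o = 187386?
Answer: -192126/2247695 ≈ -0.085477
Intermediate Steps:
(-3561359 + 3369233)/(o + 2060309) = (-3561359 + 3369233)/(187386 + 2060309) = -192126/2247695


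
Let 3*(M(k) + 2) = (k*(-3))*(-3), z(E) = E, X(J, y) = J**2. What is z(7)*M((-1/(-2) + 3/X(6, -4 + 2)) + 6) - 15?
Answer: 437/4 ≈ 109.25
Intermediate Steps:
M(k) = -2 + 3*k (M(k) = -2 + ((k*(-3))*(-3))/3 = -2 + (-3*k*(-3))/3 = -2 + (9*k)/3 = -2 + 3*k)
z(7)*M((-1/(-2) + 3/X(6, -4 + 2)) + 6) - 15 = 7*(-2 + 3*((-1/(-2) + 3/(6**2)) + 6)) - 15 = 7*(-2 + 3*((-1*(-1/2) + 3/36) + 6)) - 15 = 7*(-2 + 3*((1/2 + 3*(1/36)) + 6)) - 15 = 7*(-2 + 3*((1/2 + 1/12) + 6)) - 15 = 7*(-2 + 3*(7/12 + 6)) - 15 = 7*(-2 + 3*(79/12)) - 15 = 7*(-2 + 79/4) - 15 = 7*(71/4) - 15 = 497/4 - 15 = 437/4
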